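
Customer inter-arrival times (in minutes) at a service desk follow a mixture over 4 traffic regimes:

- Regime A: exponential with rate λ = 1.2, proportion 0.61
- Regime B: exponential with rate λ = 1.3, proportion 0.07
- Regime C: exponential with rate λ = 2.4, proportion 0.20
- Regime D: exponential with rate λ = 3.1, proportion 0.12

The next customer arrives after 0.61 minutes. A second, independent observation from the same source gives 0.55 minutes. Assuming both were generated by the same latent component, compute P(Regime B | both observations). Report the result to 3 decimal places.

The responsibility of component k is π_k f_k(x) divided by Σ_j π_j f_j(x).
Since both observations come from the same component, the likelihood for component k is f_k(x₁)·f_k(x₂).
  L_A = [0.577135] × [0.620222] = 0.357952
  L_B = [0.588231] × [0.63595] = 0.374085
  L_C = [0.555142] × [0.641125] = 0.355915
  L_D = [0.467855] × [0.563494] = 0.263633
Prior × likelihood for each component:
  π_A·L_A = 0.61 × 0.357952 = 0.218351
  π_B·L_B = 0.07 × 0.374085 = 0.026186
  π_C·L_C = 0.20 × 0.355915 = 0.0711831
  π_D·L_D = 0.12 × 0.263633 = 0.031636
Sum: 0.218351 + 0.026186 + 0.0711831 + 0.031636 = 0.347356
P(Regime B | x) = 0.026186 / 0.347356 ≈ 0.075

0.075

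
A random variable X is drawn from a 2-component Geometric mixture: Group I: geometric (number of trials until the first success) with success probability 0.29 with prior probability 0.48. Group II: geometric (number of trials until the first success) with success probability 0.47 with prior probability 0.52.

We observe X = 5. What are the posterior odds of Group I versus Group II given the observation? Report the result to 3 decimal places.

1.834

The posterior odds equal the prior odds times the likelihood ratio: (P(Z=i)/P(Z=j))·(f_i(x)/f_j(x)).
Geometric probabilities:
  f_I = 0.29·(1−0.29)^4 = 0.29·0.254117 = 0.0736939
  f_II = 0.47·(1−0.47)^4 = 0.47·0.0789048 = 0.0370853
Odds = (0.48/0.52) × (0.0736939/0.0370853) = 0.923077 × 1.98715 ≈ 1.834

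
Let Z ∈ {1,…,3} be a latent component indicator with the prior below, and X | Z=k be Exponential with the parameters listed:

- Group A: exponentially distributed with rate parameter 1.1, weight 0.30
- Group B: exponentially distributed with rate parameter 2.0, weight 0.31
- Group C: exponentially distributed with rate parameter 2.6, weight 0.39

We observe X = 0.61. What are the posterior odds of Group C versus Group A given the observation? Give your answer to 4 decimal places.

Since P(k|x) ∝ w_k f_k(x), the posterior odds are w_i f_i(x) / (w_j f_j(x)).
Exponential densities:
  p_A = 1.1·e^(−1.1·0.61) = 1.1·e^(−0.6710) = 0.562317
  p_B = 2.0·e^(−2.0·0.61) = 2.0·e^(−1.2200) = 0.59046
  p_C = 2.6·e^(−2.6·0.61) = 2.6·e^(−1.5860) = 0.532332
Odds = (0.39/0.30) × (0.532332/0.562317) = 1.3 × 0.946676 ≈ 1.2307

1.2307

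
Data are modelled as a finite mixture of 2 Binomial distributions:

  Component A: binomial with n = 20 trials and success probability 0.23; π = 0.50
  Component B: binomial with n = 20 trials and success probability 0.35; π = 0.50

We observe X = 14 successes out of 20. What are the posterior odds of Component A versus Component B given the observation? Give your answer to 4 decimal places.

Since P(k|x) ∝ π_k f_k(x), the posterior odds are π_i f_i(x) / (π_j f_j(x)).
Component likelihoods at x = 14 successes out of 20:
  f_A = C(20,14)·0.23^14·0.77^6 = 38760·1.15928e-09·0.208422 = 9.36522e-06
  f_B = C(20,14)·0.35^14·0.65^6 = 38760·4.13955e-07·0.0754189 = 0.00121009
4.68261e-06 / 0.000605043 ≈ 0.0077

0.0077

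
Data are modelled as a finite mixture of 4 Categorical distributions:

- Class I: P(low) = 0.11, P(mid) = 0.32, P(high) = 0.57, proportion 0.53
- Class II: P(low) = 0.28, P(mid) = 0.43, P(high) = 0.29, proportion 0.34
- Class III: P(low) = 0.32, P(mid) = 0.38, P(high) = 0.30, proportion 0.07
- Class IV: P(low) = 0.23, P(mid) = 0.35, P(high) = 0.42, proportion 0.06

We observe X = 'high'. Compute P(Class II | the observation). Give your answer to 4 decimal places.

0.2206

The responsibility of component k is P(Z=k) f_k(x) divided by Σ_j P(Z=j) f_j(x).
Component likelihoods at x = 'high':
  L_I = 0.57
  L_II = 0.29
  L_III = 0.3
  L_IV = 0.42
Prior × likelihood for each component:
  P(Z=I)·L_I = 0.53 × 0.57 = 0.3021
  P(Z=II)·L_II = 0.34 × 0.29 = 0.0986
  P(Z=III)·L_III = 0.07 × 0.3 = 0.021
  P(Z=IV)·L_IV = 0.06 × 0.42 = 0.0252
Normaliser: 0.3021 + 0.0986 + 0.021 + 0.0252 = 0.4469
So the posterior for Class II is 0.0986 / 0.4469 ≈ 0.2206.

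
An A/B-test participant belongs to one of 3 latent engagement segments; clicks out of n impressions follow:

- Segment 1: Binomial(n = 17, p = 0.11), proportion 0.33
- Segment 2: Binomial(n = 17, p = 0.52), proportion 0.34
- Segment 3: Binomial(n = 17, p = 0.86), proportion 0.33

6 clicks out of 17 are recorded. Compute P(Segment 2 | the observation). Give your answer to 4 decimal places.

The responsibility of component k is π_k f_k(x) divided by Σ_j π_j f_j(x).
Evaluate each component's likelihood at the observed value:
  f_1 = C(17,6)·0.11^6·0.89^11 = 12376·1.77156e-06·0.277517 = 0.00608452
  f_2 = C(17,6)·0.52^6·0.48^11 = 12376·0.0197706·0.00031164 = 0.0762525
  f_3 = C(17,6)·0.86^6·0.14^11 = 12376·0.404567·4.04957e-10 = 2.02759e-06
Unnormalised posteriors:
  π_1·f_1 = 0.33 × 0.00608452 = 0.00200789
  π_2·f_2 = 0.34 × 0.0762525 = 0.0259258
  π_3·f_3 = 0.33 × 2.02759e-06 = 6.69104e-07
Sum: 0.00200789 + 0.0259258 + 6.69104e-07 = 0.0279344
P(Segment 2 | data) ≈ 0.9281

0.9281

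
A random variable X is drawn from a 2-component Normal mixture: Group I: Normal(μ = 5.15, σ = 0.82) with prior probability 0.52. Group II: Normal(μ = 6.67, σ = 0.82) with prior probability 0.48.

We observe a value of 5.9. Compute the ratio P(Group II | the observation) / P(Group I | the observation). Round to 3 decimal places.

0.902

Since P(k|x) ∝ π_k f_k(x), the posterior odds are π_i f_i(x) / (π_j f_j(x)).
Normal densities:
  p_I = 0.320214
  p_II = 0.313057
0.150267 / 0.166511 ≈ 0.902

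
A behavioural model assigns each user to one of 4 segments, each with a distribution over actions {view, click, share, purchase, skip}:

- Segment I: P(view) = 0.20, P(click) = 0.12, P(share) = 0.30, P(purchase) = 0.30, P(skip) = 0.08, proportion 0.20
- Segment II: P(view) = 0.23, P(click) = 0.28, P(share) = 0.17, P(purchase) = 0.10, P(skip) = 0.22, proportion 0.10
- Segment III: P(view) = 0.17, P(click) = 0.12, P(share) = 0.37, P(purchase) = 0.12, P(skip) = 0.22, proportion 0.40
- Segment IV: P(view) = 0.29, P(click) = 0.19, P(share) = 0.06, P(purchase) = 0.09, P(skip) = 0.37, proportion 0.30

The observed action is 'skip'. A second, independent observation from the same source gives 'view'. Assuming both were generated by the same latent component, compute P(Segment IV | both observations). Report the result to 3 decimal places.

0.581

Apply Bayes' rule: the posterior for each component is proportional to its prior times its likelihood at x.
Since both observations come from the same component, the likelihood for component k is f_k(x₁)·f_k(x₂).
  L_I = [P(skip | comp) = 0.08] × [0.2] = 0.016
  L_II = [P(skip | comp) = 0.22] × [0.23] = 0.0506
  L_III = [P(skip | comp) = 0.22] × [0.17] = 0.0374
  L_IV = [P(skip | comp) = 0.37] × [0.29] = 0.1073
Multiply by the mixture weights:
  P(Z=I)·L_I = 0.20 × 0.016 = 0.0032
  P(Z=II)·L_II = 0.10 × 0.0506 = 0.00506
  P(Z=III)·L_III = 0.40 × 0.0374 = 0.01496
  P(Z=IV)·L_IV = 0.30 × 0.1073 = 0.03219
Normaliser: 0.0032 + 0.00506 + 0.01496 + 0.03219 = 0.05541
Responsibility of Segment IV: 0.03219 / 0.05541 ≈ 0.581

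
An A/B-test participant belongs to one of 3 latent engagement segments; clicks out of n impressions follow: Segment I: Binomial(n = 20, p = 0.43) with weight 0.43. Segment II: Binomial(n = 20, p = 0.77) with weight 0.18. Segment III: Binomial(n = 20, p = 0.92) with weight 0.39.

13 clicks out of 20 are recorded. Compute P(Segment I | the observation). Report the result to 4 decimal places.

0.4101

P(component k | x) = π_k·f_k(x) / marginal(x), where marginal(x) = Σ_j π_j·f_j(x).
Evaluate each component's likelihood at the observed value:
  f_I = C(20,13)·0.43^13·0.57^7 = 77520·1.71826e-05·0.019549 = 0.0260392
  f_II = C(20,13)·0.77^13·0.23^7 = 77520·0.0334487·3.40483e-05 = 0.0882852
  f_III = C(20,13)·0.92^13·0.08^7 = 77520·0.338253·2.09715e-08 = 0.000549902
Prior × likelihood for each component:
  π_I·f_I = 0.43 × 0.0260392 = 0.0111969
  π_II·f_II = 0.18 × 0.0882852 = 0.0158913
  π_III·f_III = 0.39 × 0.000549902 = 0.000214462
Denominator: 0.0111969 + 0.0158913 + 0.000214462 = 0.0273027
P(Segment I | x) ≈ 0.4101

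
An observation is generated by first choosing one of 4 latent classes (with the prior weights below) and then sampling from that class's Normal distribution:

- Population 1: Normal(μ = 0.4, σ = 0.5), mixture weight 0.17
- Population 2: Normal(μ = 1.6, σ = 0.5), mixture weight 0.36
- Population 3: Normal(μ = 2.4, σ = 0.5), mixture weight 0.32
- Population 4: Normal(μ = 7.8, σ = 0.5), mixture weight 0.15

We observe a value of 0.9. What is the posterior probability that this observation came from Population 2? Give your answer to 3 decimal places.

0.559

P(component k | x) = π_k·f_k(x) / marginal(x), where marginal(x) = Σ_j π_j·f_j(x).
Normal densities:
  f_1 = (1/(0.5·√(2π)))·exp(−(0.9−0.4)²/(2·0.5²)) = 0.797885·exp(-0.50000) = 0.483941
  f_2 = (1/(0.5·√(2π)))·exp(−(0.9−1.6)²/(2·0.5²)) = 0.797885·exp(-0.98000) = 0.299455
  f_3 = (1/(0.5·√(2π)))·exp(−(0.9−2.4)²/(2·0.5²)) = 0.797885·exp(-4.50000) = 0.0088637
  f_4 = (1/(0.5·√(2π)))·exp(−(0.9−7.8)²/(2·0.5²)) = 0.797885·exp(-95.22000) = 3.53524e-42
Weight by the priors:
  π_1·f_1 = 0.17 × 0.483941 = 0.08227
  π_2·f_2 = 0.36 × 0.299455 = 0.107804
  π_3·f_3 = 0.32 × 0.0088637 = 0.00283638
  π_4·f_4 = 0.15 × 3.53524e-42 = 5.30287e-43
Sum: 0.08227 + 0.107804 + 0.00283638 + 5.30287e-43 = 0.19291
So the posterior for Population 2 is 0.107804 / 0.19291 ≈ 0.559.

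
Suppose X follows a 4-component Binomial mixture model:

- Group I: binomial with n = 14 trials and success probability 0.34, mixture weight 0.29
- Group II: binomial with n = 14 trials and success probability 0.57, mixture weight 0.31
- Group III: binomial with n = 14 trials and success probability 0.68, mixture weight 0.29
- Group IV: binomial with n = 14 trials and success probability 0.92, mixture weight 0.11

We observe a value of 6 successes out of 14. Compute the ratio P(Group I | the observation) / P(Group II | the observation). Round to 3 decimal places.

Posterior odds = (π_i f_i(x)) / (π_j f_j(x)); the normalising sum cancels.
Binomial probabilities:
  L_I = 0.167025
  L_II = 0.120379
  L_III = 0.0326444
  L_IV = 3.05494e-06
0.0484371 / 0.0373176 ≈ 1.298

1.298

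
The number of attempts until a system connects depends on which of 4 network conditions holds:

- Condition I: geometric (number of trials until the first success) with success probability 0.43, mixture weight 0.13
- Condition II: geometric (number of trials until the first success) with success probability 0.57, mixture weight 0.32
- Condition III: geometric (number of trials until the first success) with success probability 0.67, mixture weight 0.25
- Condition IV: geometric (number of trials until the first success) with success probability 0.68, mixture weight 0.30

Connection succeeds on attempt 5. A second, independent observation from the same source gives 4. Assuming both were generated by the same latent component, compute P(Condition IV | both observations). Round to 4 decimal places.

0.0562

By Bayes' theorem, P(k | x) = π_k f_k(x) / Σ_j π_j f_j(x).
Since both observations come from the same component, the likelihood for component k is f_k(x₁)·f_k(x₂).
  f_I = [0.43·(1−0.43)^4 = 0.43·0.10556 = 0.0453908] × [0.079633] = 0.00361461
  f_II = [0.57·(1−0.57)^4 = 0.57·0.034188 = 0.0194872] × [0.045319] = 0.000883139
  f_III = [0.67·(1−0.67)^4 = 0.67·0.0118592 = 0.00794567] × [0.0240778] = 0.000191314
  f_IV = [0.68·(1−0.68)^4 = 0.68·0.0104858 = 0.00713032] × [0.0222822] = 0.000158879
Weight by the priors:
  π_I·f_I = 0.13 × 0.00361461 = 0.000469899
  π_II·f_II = 0.32 × 0.000883139 = 0.000282604
  π_III·f_III = 0.25 × 0.000191314 = 4.78285e-05
  π_IV·f_IV = 0.30 × 0.000158879 = 4.76638e-05
Marginal: 0.000469899 + 0.000282604 + 4.78285e-05 + 4.76638e-05 = 0.000847995
P(Condition IV | x) = 4.76638e-05 / 0.000847995 ≈ 0.0562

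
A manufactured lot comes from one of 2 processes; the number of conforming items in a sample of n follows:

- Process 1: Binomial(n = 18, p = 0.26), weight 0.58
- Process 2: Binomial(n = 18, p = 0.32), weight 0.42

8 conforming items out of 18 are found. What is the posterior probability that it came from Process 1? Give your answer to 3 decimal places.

0.379

The responsibility of component k is P(Z=k) f_k(x) divided by Σ_j P(Z=j) f_j(x).
Binomial probabilities:
  p_1 = 0.0449947
  p_2 = 0.101706
Unnormalised posteriors:
  P(Z=1)·p_1 = 0.58 × 0.0449947 = 0.0260969
  P(Z=2)·p_2 = 0.42 × 0.101706 = 0.0427165
Marginal: 0.0260969 + 0.0427165 = 0.0688134
P(Process 1 | data) = 0.0260969 / 0.0688134 ≈ 0.379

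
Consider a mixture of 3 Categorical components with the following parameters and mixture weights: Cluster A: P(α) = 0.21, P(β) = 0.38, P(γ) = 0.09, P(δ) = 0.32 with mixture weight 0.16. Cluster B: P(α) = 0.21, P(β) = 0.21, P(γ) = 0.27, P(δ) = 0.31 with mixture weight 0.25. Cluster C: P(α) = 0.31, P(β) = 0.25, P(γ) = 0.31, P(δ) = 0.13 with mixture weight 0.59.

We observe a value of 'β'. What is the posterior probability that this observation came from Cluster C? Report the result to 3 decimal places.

By Bayes' theorem, P(k | x) = π_k f_k(x) / Σ_j π_j f_j(x).
Evaluate each component's likelihood at the observed value:
  f_A = P(β | comp) = 0.38
  f_B = P(β | comp) = 0.21
  f_C = P(β | comp) = 0.25
Unnormalised posteriors:
  π_A·f_A = 0.16 × 0.38 = 0.0608
  π_B·f_B = 0.25 × 0.21 = 0.0525
  π_C·f_C = 0.59 × 0.25 = 0.1475
Evidence: 0.0608 + 0.0525 + 0.1475 = 0.2608
P(Cluster C | 'β') ≈ 0.566

0.566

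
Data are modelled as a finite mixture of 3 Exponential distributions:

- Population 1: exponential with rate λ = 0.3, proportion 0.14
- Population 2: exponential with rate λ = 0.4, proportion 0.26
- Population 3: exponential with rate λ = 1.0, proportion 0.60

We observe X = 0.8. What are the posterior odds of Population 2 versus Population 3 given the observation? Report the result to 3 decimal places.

0.280

Posterior odds = (π_i f_i(x)) / (π_j f_j(x)); the normalising sum cancels.
Component likelihoods at x = 0.8:
  L_1 = 0.235988
  L_2 = 0.29046
  L_3 = 0.449329
0.0755195 / 0.269597 ≈ 0.280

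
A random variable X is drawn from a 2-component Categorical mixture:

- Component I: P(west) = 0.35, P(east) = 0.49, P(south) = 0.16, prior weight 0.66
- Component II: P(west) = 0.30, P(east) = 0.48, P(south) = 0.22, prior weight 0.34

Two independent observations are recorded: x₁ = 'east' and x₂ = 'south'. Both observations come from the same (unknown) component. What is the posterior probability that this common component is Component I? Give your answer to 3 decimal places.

0.590

The responsibility of component k is w_k f_k(x) divided by Σ_j w_j f_j(x).
Since both observations come from the same component, the likelihood for component k is f_k(x₁)·f_k(x₂).
  f_I = [0.49] × [0.16] = 0.0784
  f_II = [0.48] × [0.22] = 0.1056
Multiply by the mixture weights:
  w_I·f_I = 0.66 × 0.0784 = 0.051744
  w_II·f_II = 0.34 × 0.1056 = 0.035904
Sum: 0.051744 + 0.035904 = 0.087648
P(Component I | x₁, x₂) = 0.051744 / 0.087648 ≈ 0.590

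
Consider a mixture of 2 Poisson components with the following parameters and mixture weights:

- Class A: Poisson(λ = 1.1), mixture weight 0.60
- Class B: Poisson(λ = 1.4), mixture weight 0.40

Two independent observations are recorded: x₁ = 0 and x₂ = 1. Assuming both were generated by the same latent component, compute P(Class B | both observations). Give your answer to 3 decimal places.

Posterior ∝ prior × likelihood, so P(k | x) ∝ w_k f_k(x); normalise over all components.
Since both observations come from the same component, the likelihood for component k is f_k(x₁)·f_k(x₂).
  f_A = [e^(−1.1)·1.1^0/0! = 0.332871] × [0.366158] = 0.121883
  f_B = [e^(−1.4)·1.4^0/0! = 0.246597] × [0.345236] = 0.0851341
Unnormalised posteriors:
  w_A·f_A = 0.60 × 0.121883 = 0.0731301
  w_B·f_B = 0.40 × 0.0851341 = 0.0340536
Evidence: 0.0731301 + 0.0340536 = 0.107184
So the posterior for Class B is 0.0340536 / 0.107184 ≈ 0.318.

0.318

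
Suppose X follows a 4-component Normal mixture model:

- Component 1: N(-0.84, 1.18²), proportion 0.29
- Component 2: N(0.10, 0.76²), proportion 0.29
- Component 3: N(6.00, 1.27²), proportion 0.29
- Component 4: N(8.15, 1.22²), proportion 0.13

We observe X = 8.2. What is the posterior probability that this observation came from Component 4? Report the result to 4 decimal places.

Posterior ∝ prior × likelihood, so P(k | x) ∝ P(Z=k) f_k(x); normalise over all components.
Component likelihoods at x = 8.2:
  L_1 = 6.08696e-14
  L_2 = 1.13288e-25
  L_3 = 0.0700631
  L_4 = 0.326727
Unnormalised posteriors:
  P(Z=1)·L_1 = 0.29 × 6.08696e-14 = 1.76522e-14
  P(Z=2)·L_2 = 0.29 × 1.13288e-25 = 3.28536e-26
  P(Z=3)·L_3 = 0.29 × 0.0700631 = 0.0203183
  P(Z=4)·L_4 = 0.13 × 0.326727 = 0.0424746
Normaliser: 1.76522e-14 + 3.28536e-26 + 0.0203183 + 0.0424746 = 0.0627929
P(Component 4 | x) = 0.0424746 / 0.0627929 ≈ 0.6764

0.6764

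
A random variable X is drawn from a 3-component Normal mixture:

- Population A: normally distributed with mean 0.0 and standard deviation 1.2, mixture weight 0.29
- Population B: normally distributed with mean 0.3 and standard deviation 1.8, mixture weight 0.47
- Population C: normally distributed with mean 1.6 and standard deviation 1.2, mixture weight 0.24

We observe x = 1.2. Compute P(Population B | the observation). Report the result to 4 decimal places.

Posterior ∝ prior × likelihood, so P(k | x) ∝ P(Z=k) f_k(x); normalise over all components.
Component likelihoods at x = 1.2:
  f_A = (1/(1.2·√(2π)))·exp(−(1.2−0.0)²/(2·1.2²)) = 0.332452·exp(-0.50000) = 0.201642
  f_B = (1/(1.8·√(2π)))·exp(−(1.2−0.3)²/(2·1.8²)) = 0.221635·exp(-0.12500) = 0.195592
  f_C = (1/(1.2·√(2π)))·exp(−(1.2−1.6)²/(2·1.2²)) = 0.332452·exp(-0.05556) = 0.314486
Weight by the priors:
  P(Z=A)·f_A = 0.29 × 0.201642 = 0.0584763
  P(Z=B)·f_B = 0.47 × 0.195592 = 0.0919282
  P(Z=C)·f_C = 0.24 × 0.314486 = 0.0754766
Denominator: 0.0584763 + 0.0919282 + 0.0754766 = 0.225881
Responsibility of Population B: 0.0919282 / 0.225881 ≈ 0.4070

0.4070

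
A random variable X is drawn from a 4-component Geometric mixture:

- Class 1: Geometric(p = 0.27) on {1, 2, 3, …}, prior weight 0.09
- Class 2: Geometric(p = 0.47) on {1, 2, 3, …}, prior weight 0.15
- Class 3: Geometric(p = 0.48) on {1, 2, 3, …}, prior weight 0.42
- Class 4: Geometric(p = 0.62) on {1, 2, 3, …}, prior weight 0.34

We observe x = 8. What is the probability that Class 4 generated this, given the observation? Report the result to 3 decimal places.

0.041

Posterior ∝ prior × likelihood, so P(k | x) ∝ π_k f_k(x); normalise over all components.
Component likelihoods at x = 8:
  L_1 = 0.27·(1−0.27)^7 = 0.27·0.110474 = 0.029828
  L_2 = 0.47·(1−0.47)^7 = 0.47·0.0117471 = 0.00552114
  L_3 = 0.48·(1−0.48)^7 = 0.48·0.0102807 = 0.00493474
  L_4 = 0.62·(1−0.62)^7 = 0.62·0.00114416 = 0.000709377
Unnormalised posteriors:
  π_1·L_1 = 0.09 × 0.029828 = 0.00268452
  π_2·L_2 = 0.15 × 0.00552114 = 0.000828171
  π_3·L_3 = 0.42 × 0.00493474 = 0.00207259
  π_4·L_4 = 0.34 × 0.000709377 = 0.000241188
Evidence: 0.00268452 + 0.000828171 + 0.00207259 + 0.000241188 = 0.00582647
Responsibility of Class 4: 0.000241188 / 0.00582647 ≈ 0.041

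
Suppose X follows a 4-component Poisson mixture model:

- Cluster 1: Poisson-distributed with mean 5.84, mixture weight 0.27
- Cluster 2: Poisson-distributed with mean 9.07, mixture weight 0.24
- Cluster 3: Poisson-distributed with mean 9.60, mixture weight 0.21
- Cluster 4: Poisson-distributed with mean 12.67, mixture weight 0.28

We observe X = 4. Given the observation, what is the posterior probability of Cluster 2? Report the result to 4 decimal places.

P(component k | x) = π_k·f_k(x) / marginal(x), where marginal(x) = Σ_j π_j·f_j(x).
Poisson probabilities:
  p_1 = 0.140981
  p_2 = 0.0324464
  p_3 = 0.0239688
  p_4 = 0.00337586
Multiply by the mixture weights:
  π_1·p_1 = 0.27 × 0.140981 = 0.0380649
  π_2·p_2 = 0.24 × 0.0324464 = 0.00778714
  π_3·p_3 = 0.21 × 0.0239688 = 0.00503345
  π_4·p_4 = 0.28 × 0.00337586 = 0.00094524
Denominator: 0.0380649 + 0.00778714 + 0.00503345 + 0.00094524 = 0.0518307
P(Cluster 2 | data) = 0.00778714 / 0.0518307 ≈ 0.1502

0.1502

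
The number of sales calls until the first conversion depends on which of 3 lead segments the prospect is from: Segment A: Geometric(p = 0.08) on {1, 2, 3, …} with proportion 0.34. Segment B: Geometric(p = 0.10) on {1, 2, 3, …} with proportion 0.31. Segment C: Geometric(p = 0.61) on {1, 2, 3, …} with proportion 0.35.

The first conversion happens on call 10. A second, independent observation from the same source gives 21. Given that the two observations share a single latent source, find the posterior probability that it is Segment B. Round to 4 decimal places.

0.4296

Apply Bayes' rule: the posterior for each component is proportional to its prior times its likelihood at x.
Since both observations come from the same component, the likelihood for component k is f_k(x₁)·f_k(x₂).
  f_A = [0.0377729] × [0.0150955] = 0.0005702
  f_B = [0.038742] × [0.0121577] = 0.000471013
  f_C = [0.000127324] × [4.04224e-09] = 5.14675e-13
Unnormalised posteriors:
  π_A·f_A = 0.34 × 0.0005702 = 0.000193868
  π_B·f_B = 0.31 × 0.000471013 = 0.000146014
  π_C·f_C = 0.35 × 5.14675e-13 = 1.80136e-13
Denominator: 0.000193868 + 0.000146014 + 1.80136e-13 = 0.000339882
P(Segment B | x) ≈ 0.4296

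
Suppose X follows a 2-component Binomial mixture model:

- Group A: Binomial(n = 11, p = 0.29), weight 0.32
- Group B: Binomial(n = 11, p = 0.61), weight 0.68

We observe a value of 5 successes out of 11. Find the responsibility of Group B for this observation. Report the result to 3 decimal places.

Apply Bayes' rule: the posterior for each component is proportional to its prior times its likelihood at x.
Binomial probabilities:
  L_A = C(11,5)·0.29^5·0.71^6 = 462·0.00205111·0.1281 = 0.12139
  L_B = C(11,5)·0.61^5·0.39^6 = 462·0.0844596·0.00351874 = 0.137303
Weight by the priors:
  π_A·L_A = 0.32 × 0.12139 = 0.0388447
  π_B·L_B = 0.68 × 0.137303 = 0.0933658
Evidence: 0.0388447 + 0.0933658 = 0.13221
P(Group B | data) = 0.0933658 / 0.13221 ≈ 0.706

0.706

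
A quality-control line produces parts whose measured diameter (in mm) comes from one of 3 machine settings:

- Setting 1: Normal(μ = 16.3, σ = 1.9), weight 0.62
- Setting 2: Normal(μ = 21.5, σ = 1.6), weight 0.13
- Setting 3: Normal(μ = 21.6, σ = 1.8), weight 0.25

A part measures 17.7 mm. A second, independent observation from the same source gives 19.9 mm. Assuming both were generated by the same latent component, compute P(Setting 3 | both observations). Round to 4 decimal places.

0.1669

The responsibility of component k is w_k f_k(x) divided by Σ_j w_j f_j(x).
Since both observations come from the same component, the likelihood for component k is f_k(x₁)·f_k(x₂).
  L_1 = [(1/(1.9·√(2π)))·exp(−(17.7−16.3)²/(2·1.9²)) = 0.209970·exp(-0.27147) = 0.160051] × [0.0348812] = 0.00558279
  L_2 = [(1/(1.6·√(2π)))·exp(−(17.7−21.5)²/(2·1.6²)) = 0.249339·exp(-2.82031) = 0.0148574] × [0.151232] = 0.00224692
  L_3 = [(1/(1.8·√(2π)))·exp(−(17.7−21.6)²/(2·1.8²)) = 0.221635·exp(-2.34722) = 0.0211959] × [0.141889] = 0.00300746
Unnormalised posteriors:
  w_1·L_1 = 0.62 × 0.00558279 = 0.00346133
  w_2·L_2 = 0.13 × 0.00224692 = 0.000292099
  w_3·L_3 = 0.25 × 0.00300746 = 0.000751864
Evidence: 0.00346133 + 0.000292099 + 0.000751864 = 0.00450529
P(Setting 3 | x₁, x₂) ≈ 0.1669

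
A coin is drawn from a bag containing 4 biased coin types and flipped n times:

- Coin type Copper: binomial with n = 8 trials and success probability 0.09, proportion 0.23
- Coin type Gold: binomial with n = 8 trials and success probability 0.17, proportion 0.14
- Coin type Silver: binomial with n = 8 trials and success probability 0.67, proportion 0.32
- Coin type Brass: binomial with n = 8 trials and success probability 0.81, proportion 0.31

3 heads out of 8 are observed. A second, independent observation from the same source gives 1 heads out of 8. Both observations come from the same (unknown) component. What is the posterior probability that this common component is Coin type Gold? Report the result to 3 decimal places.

The responsibility of component k is π_k f_k(x) divided by Σ_j π_j f_j(x).
Since both observations come from the same component, the likelihood for component k is f_k(x₁)·f_k(x₂).
  f_Copper = [C(8,3)·0.09^3·0.91^5 = 56·0.000729·0.624032 = 0.0254755] × [0.372068] = 0.00947861
  f_Gold = [C(8,3)·0.17^3·0.83^5 = 56·0.004913·0.393904 = 0.108374] × [0.36905] = 0.0399955
  f_Silver = [C(8,3)·0.67^3·0.33^5 = 56·0.300763·0.00391354 = 0.0659147] × [0.00228435] = 0.000150572
  f_Brass = [C(8,3)·0.81^3·0.19^5 = 56·0.531441·0.00024761 = 0.00736904] × [5.79229e-05] = 4.26836e-07
Multiply by the mixture weights:
  π_Copper·f_Copper = 0.23 × 0.00947861 = 0.00218008
  π_Gold·f_Gold = 0.14 × 0.0399955 = 0.00559937
  π_Silver·f_Silver = 0.32 × 0.000150572 = 4.81831e-05
  π_Brass·f_Brass = 0.31 × 4.26836e-07 = 1.32319e-07
Sum: 0.00218008 + 0.00559937 + 4.81831e-05 + 1.32319e-07 = 0.00782776
Responsibility of Coin type Gold: 0.00559937 / 0.00782776 ≈ 0.715

0.715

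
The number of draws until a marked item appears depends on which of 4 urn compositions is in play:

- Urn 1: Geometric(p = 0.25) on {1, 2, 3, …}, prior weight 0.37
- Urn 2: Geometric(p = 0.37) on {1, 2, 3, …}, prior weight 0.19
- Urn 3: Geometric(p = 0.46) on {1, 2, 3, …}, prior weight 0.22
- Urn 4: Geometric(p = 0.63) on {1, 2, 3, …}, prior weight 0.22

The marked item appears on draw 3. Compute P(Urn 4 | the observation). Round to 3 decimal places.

0.148

Apply Bayes' rule: the posterior for each component is proportional to its prior times its likelihood at x.
Evaluate each component's likelihood at the observed value:
  p_1 = 0.140625
  p_2 = 0.146853
  p_3 = 0.134136
  p_4 = 0.086247
Weight by the priors:
  P(Z=1)·p_1 = 0.37 × 0.140625 = 0.0520313
  P(Z=2)·p_2 = 0.19 × 0.146853 = 0.0279021
  P(Z=3)·p_3 = 0.22 × 0.134136 = 0.0295099
  P(Z=4)·p_4 = 0.22 × 0.086247 = 0.0189743
Marginal: 0.0520313 + 0.0279021 + 0.0295099 + 0.0189743 = 0.128418
P(Urn 4 | x) ≈ 0.148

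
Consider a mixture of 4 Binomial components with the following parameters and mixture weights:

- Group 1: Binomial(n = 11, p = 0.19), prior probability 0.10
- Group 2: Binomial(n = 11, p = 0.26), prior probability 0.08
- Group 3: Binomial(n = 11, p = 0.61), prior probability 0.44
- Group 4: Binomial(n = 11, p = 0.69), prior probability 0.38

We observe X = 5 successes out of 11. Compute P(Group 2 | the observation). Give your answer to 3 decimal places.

Posterior ∝ prior × likelihood, so P(k | x) ∝ π_k f_k(x); normalise over all components.
Component likelihoods at x = 5 successes out of 11:
  L_1 = C(11,5)·0.19^5·0.81^6 = 462·0.00024761·0.28243 = 0.0323087
  L_2 = C(11,5)·0.26^5·0.74^6 = 462·0.00118814·0.164206 = 0.0901362
  L_3 = C(11,5)·0.61^5·0.39^6 = 462·0.0844596·0.00351874 = 0.137303
  L_4 = C(11,5)·0.69^5·0.31^6 = 462·0.156403·0.000887504 = 0.0641295
Prior × likelihood for each component:
  π_1·L_1 = 0.10 × 0.0323087 = 0.00323087
  π_2·L_2 = 0.08 × 0.0901362 = 0.00721089
  π_3·L_3 = 0.44 × 0.137303 = 0.0604131
  π_4·L_4 = 0.38 × 0.0641295 = 0.0243692
Normaliser: 0.00323087 + 0.00721089 + 0.0604131 + 0.0243692 = 0.0952241
Responsibility of Group 2: 0.00721089 / 0.0952241 ≈ 0.076

0.076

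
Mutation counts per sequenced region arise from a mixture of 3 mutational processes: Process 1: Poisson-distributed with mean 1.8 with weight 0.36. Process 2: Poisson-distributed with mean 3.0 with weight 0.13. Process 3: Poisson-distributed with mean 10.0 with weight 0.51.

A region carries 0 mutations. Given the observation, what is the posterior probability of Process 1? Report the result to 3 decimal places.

0.902

Posterior ∝ prior × likelihood, so P(k | x) ∝ P(Z=k) f_k(x); normalise over all components.
Poisson probabilities:
  L_1 = e^(−1.8)·1.8^0/0! = 0.165299
  L_2 = e^(−3.0)·3.0^0/0! = 0.0497871
  L_3 = e^(−10.0)·10.0^0/0! = 4.53999e-05
Multiply by the mixture weights:
  P(Z=1)·L_1 = 0.36 × 0.165299 = 0.0595076
  P(Z=2)·L_2 = 0.13 × 0.0497871 = 0.00647232
  P(Z=3)·L_3 = 0.51 × 4.53999e-05 = 2.3154e-05
Marginal: 0.0595076 + 0.00647232 + 2.3154e-05 = 0.0660031
P(Process 1 | 0 mutations) = 0.0595076 / 0.0660031 ≈ 0.902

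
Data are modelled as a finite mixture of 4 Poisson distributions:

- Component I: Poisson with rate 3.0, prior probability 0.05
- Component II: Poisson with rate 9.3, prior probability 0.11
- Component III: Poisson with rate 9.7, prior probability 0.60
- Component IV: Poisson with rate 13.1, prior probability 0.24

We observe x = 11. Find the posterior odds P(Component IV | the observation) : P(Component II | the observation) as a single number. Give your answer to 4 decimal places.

2.1143

Since P(k|x) ∝ w_k f_k(x), the posterior odds are w_i f_i(x) / (w_j f_j(x)).
Poisson probabilities:
  L_I = 0.00022095
  L_II = 0.10309
  L_III = 0.109819
  L_IV = 0.0999012
0.0239763 / 0.0113399 ≈ 2.1143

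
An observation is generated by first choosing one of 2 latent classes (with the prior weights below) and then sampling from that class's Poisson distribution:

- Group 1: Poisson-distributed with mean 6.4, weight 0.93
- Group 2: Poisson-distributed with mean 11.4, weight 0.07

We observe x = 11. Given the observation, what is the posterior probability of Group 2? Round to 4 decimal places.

By Bayes' theorem, P(k | x) = π_k f_k(x) / Σ_j π_j f_j(x).
Evaluate each component's likelihood at the observed value:
  L_1 = e^(−6.4)·6.4^11/11! = 0.0307142
  L_2 = e^(−11.4)·11.4^11/11! = 0.118533
Weight by the priors:
  π_1·L_1 = 0.93 × 0.0307142 = 0.0285642
  π_2·L_2 = 0.07 × 0.118533 = 0.00829733
Marginal: 0.0285642 + 0.00829733 = 0.0368615
Responsibility of Group 2: 0.00829733 / 0.0368615 ≈ 0.2251

0.2251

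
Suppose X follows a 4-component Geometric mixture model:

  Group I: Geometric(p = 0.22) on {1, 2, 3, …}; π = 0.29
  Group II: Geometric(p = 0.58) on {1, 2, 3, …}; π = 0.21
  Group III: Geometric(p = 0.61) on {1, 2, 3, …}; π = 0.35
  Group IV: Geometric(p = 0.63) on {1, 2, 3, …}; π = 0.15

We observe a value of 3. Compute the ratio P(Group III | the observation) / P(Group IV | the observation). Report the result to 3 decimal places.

Posterior odds = (P(Z=i) f_i(x)) / (P(Z=j) f_j(x)); the normalising sum cancels.
Evaluate each component's likelihood at the observed value:
  f_I = 0.133848
  f_II = 0.102312
  f_III = 0.092781
  f_IV = 0.086247
Odds = (0.35/0.15) × (0.092781/0.086247) = 2.33333 × 1.07576 ≈ 2.510

2.510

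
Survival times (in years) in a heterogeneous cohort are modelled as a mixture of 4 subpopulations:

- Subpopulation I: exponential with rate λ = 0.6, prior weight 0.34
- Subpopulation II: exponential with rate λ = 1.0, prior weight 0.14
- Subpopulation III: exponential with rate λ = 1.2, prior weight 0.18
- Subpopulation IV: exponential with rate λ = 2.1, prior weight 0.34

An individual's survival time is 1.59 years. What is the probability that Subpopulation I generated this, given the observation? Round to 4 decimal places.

The responsibility of component k is P(Z=k) f_k(x) divided by Σ_j P(Z=j) f_j(x).
Evaluate each component's likelihood at the observed value:
  p_I = 0.6·e^(−0.6·1.59) = 0.6·e^(−0.9540) = 0.231118
  p_II = 1.0·e^(−1.0·1.59) = 1.0·e^(−1.5900) = 0.203926
  p_III = 1.2·e^(−1.2·1.59) = 1.2·e^(−1.9080) = 0.178052
  p_IV = 2.1·e^(−2.1·1.59) = 2.1·e^(−3.3390) = 0.0744921
Unnormalised posteriors:
  P(Z=I)·p_I = 0.34 × 0.231118 = 0.0785802
  P(Z=II)·p_II = 0.14 × 0.203926 = 0.0285496
  P(Z=III)·p_III = 0.18 × 0.178052 = 0.0320494
  P(Z=IV)·p_IV = 0.34 × 0.0744921 = 0.0253273
Sum: 0.0785802 + 0.0285496 + 0.0320494 + 0.0253273 = 0.164507
P(Subpopulation I | 1.59 years) ≈ 0.4777

0.4777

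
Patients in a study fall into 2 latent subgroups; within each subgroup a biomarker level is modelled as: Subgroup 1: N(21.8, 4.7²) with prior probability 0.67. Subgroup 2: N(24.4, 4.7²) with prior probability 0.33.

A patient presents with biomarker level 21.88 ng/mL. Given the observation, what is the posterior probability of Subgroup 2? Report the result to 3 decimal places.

0.299

By Bayes' theorem, P(k | x) = P(Z=k) f_k(x) / Σ_j P(Z=j) f_j(x).
Component likelihoods at x = 21.88 ng/mL:
  p_1 = (1/(4.7·√(2π)))·exp(−(21.88−21.8)²/(2·4.7²)) = 0.084881·exp(-0.00014) = 0.084869
  p_2 = (1/(4.7·√(2π)))·exp(−(21.88−24.4)²/(2·4.7²)) = 0.084881·exp(-0.14374) = 0.0735169
Unnormalised posteriors:
  P(Z=1)·p_1 = 0.67 × 0.084869 = 0.0568623
  P(Z=2)·p_2 = 0.33 × 0.0735169 = 0.0242606
Sum: 0.0568623 + 0.0242606 = 0.0811228
So the posterior for Subgroup 2 is 0.0242606 / 0.0811228 ≈ 0.299.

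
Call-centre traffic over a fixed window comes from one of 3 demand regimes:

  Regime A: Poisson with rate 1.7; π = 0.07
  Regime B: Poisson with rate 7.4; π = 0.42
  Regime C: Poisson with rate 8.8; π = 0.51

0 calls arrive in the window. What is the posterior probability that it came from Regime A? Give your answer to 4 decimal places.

0.9746

The responsibility of component k is P(Z=k) f_k(x) divided by Σ_j P(Z=j) f_j(x).
Evaluate each component's likelihood at the observed value:
  f_A = e^(−1.7)·1.7^0/0! = 0.182684
  f_B = e^(−7.4)·7.4^0/0! = 0.000611253
  f_C = e^(−8.8)·8.8^0/0! = 0.000150733
Prior × likelihood for each component:
  P(Z=A)·f_A = 0.07 × 0.182684 = 0.0127878
  P(Z=B)·f_B = 0.42 × 0.000611253 = 0.000256726
  P(Z=C)·f_C = 0.51 × 0.000150733 = 7.68739e-05
Evidence: 0.0127878 + 0.000256726 + 7.68739e-05 = 0.0131214
Responsibility of Regime A: 0.0127878 / 0.0131214 ≈ 0.9746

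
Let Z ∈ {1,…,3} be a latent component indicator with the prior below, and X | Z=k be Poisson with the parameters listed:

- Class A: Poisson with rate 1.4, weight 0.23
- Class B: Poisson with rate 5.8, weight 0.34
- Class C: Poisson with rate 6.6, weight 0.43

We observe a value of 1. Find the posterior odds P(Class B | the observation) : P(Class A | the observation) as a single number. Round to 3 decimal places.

The posterior odds equal the prior odds times the likelihood ratio: (π_i/π_j)·(f_i(x)/f_j(x)).
Component likelihoods at x = 1:
  f_A = 0.345236
  f_B = 0.0175598
  f_C = 0.00897843
0.00597034 / 0.0794042 ≈ 0.075

0.075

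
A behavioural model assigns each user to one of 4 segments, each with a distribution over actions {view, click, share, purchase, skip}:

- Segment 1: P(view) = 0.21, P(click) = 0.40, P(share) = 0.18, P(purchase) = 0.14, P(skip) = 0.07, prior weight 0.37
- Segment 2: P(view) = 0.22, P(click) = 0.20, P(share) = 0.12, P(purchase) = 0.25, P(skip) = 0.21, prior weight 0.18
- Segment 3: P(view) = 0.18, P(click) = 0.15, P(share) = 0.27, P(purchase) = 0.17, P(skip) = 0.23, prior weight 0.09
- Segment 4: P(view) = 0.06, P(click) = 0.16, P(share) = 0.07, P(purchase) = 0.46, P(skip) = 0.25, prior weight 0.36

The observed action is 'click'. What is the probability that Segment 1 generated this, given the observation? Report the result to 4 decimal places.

0.5802

P(component k | x) = π_k·f_k(x) / marginal(x), where marginal(x) = Σ_j π_j·f_j(x).
Categorical probabilities:
  L_1 = P(click | comp) = 0.40
  L_2 = P(click | comp) = 0.20
  L_3 = P(click | comp) = 0.15
  L_4 = P(click | comp) = 0.16
Unnormalised posteriors:
  π_1·L_1 = 0.37 × 0.4 = 0.148
  π_2·L_2 = 0.18 × 0.2 = 0.036
  π_3·L_3 = 0.09 × 0.15 = 0.0135
  π_4·L_4 = 0.36 × 0.16 = 0.0576
Sum: 0.148 + 0.036 + 0.0135 + 0.0576 = 0.2551
P(Segment 1 | 'click') = 0.148 / 0.2551 ≈ 0.5802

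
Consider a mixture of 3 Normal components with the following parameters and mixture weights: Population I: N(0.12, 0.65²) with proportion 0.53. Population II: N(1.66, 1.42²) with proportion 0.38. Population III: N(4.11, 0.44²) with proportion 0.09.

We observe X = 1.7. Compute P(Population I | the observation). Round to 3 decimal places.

Apply Bayes' rule: the posterior for each component is proportional to its prior times its likelihood at x.
Evaluate each component's likelihood at the observed value:
  f_I = (1/(0.65·√(2π)))·exp(−(1.7−0.12)²/(2·0.65²)) = 0.613757·exp(-2.95432) = 0.0319854
  f_II = (1/(1.42·√(2π)))·exp(−(1.7−1.66)²/(2·1.42²)) = 0.280945·exp(-0.00040) = 0.280834
  f_III = (1/(0.44·√(2π)))·exp(−(1.7−4.11)²/(2·0.44²)) = 0.906687·exp(-15.00026) = 2.77286e-07
Prior × likelihood for each component:
  π_I·f_I = 0.53 × 0.0319854 = 0.0169523
  π_II·f_II = 0.38 × 0.280834 = 0.106717
  π_III·f_III = 0.09 × 2.77286e-07 = 2.49557e-08
Denominator: 0.0169523 + 0.106717 + 2.49557e-08 = 0.123669
P(Population I | 1.7) ≈ 0.137

0.137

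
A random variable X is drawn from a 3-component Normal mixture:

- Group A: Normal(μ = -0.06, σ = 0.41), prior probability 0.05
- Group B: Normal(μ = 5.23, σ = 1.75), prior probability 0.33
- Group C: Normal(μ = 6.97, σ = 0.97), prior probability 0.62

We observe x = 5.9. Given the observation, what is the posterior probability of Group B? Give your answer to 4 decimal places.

0.3350

P(component k | x) = π_k·f_k(x) / marginal(x), where marginal(x) = Σ_j π_j·f_j(x).
Evaluate each component's likelihood at the observed value:
  p_A = (1/(0.41·√(2π)))·exp(−(5.9−-0.06)²/(2·0.41²)) = 0.973030·exp(-105.65616) = 1.26544e-46
  p_B = (1/(1.75·√(2π)))·exp(−(5.9−5.23)²/(2·1.75²)) = 0.227967·exp(-0.07329) = 0.211857
  p_C = (1/(0.97·√(2π)))·exp(−(5.9−6.97)²/(2·0.97²)) = 0.411281·exp(-0.60841) = 0.223826
Unnormalised posteriors:
  π_A·p_A = 0.05 × 1.26544e-46 = 6.32718e-48
  π_B·p_B = 0.33 × 0.211857 = 0.0699128
  π_C·p_C = 0.62 × 0.223826 = 0.138772
Denominator: 6.32718e-48 + 0.0699128 + 0.138772 = 0.208685
So the posterior for Group B is 0.0699128 / 0.208685 ≈ 0.3350.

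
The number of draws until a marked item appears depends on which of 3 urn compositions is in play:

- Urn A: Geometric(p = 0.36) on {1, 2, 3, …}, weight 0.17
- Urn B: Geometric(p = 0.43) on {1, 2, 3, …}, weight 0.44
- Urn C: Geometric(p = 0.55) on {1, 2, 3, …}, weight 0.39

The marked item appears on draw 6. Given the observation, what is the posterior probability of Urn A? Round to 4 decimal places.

0.2999

By Bayes' theorem, P(k | x) = P(Z=k) f_k(x) / Σ_j P(Z=j) f_j(x).
Component likelihoods at x = 6:
  p_A = 0.36·(1−0.36)^5 = 0.36·0.107374 = 0.0386547
  p_B = 0.43·(1−0.43)^5 = 0.43·0.0601692 = 0.0258728
  p_C = 0.55·(1−0.55)^5 = 0.55·0.0184528 = 0.010149
Weight by the priors:
  P(Z=A)·p_A = 0.17 × 0.0386547 = 0.0065713
  P(Z=B)·p_B = 0.44 × 0.0258728 = 0.011384
  P(Z=C)·p_C = 0.39 × 0.010149 = 0.00395813
Denominator: 0.0065713 + 0.011384 + 0.00395813 = 0.0219134
P(Urn A | data) = 0.0065713 / 0.0219134 ≈ 0.2999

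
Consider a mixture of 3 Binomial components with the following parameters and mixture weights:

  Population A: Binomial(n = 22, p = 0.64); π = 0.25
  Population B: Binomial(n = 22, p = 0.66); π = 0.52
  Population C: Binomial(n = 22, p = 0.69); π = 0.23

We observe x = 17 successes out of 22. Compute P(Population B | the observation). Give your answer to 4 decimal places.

Apply Bayes' rule: the posterior for each component is proportional to its prior times its likelihood at x.
Evaluate each component's likelihood at the observed value:
  f_A = 0.08074
  f_B = 0.102367
  f_C = 0.137328
Unnormalised posteriors:
  π_A·f_A = 0.25 × 0.08074 = 0.020185
  π_B·f_B = 0.52 × 0.102367 = 0.0532306
  π_C·f_C = 0.23 × 0.137328 = 0.0315855
Marginal: 0.020185 + 0.0532306 + 0.0315855 = 0.105001
So the posterior for Population B is 0.0532306 / 0.105001 ≈ 0.5070.

0.5070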